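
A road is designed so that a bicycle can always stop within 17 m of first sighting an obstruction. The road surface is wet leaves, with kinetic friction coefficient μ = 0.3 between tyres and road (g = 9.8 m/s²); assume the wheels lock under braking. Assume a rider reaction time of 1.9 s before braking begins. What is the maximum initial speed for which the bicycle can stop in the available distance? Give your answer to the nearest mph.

a = μg = 0.3 × 9.8 = 2.940 m/s².
Stopping distance: v·t_r + v²/(2a) = 17 with t_r = 1.9 s and a = 2.940 m/s².
So v² + 11.172 v − 99.96 = 0.
Positive root: v = −a·t_r + √((a·t_r)² + 2a·d) = −5.586 + √(31.203 + 99.96) = 5.8666 m/s.
5.8666 m/s ÷ 0.44704 = 13.123 mph.

Maximum speed ≈ 13 mph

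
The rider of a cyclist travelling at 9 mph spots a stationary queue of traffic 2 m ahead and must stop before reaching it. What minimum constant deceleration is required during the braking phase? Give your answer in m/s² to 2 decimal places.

9 mph × 0.44704 = 4.0234 m/s.
v² = 2a·d ⇒ a = v²/(2d) = 4.0234² / (2 × 2.000) = 16.188 / 4.000 = 4.0470 m/s².

Required deceleration ≈ 4.05 m/s²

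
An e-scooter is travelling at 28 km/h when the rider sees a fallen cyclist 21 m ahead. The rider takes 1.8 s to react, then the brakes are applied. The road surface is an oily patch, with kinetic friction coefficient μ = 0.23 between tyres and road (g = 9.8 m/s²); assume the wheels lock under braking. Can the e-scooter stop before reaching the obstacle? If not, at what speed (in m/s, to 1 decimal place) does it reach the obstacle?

No — it strikes the obstacle at 5.4 m/s

28 km/h ÷ 3.6 = 7.7778 m/s.
a = μg = 0.23 × 9.8 = 2.254 m/s².
Reaction distance = 7.7778 × 1.8 = 14.000 m.
Braking distance needed to stop: v²/(2a) = 60.494 / 4.508 = 13.419 m, so total needed = 14.000 + 13.419 = 27.419 m > 21 m — it cannot stop.
Distance remaining when braking begins: 21 − 14.000 = 7.000 m.
v² = v₀² − 2a·d = 60.494 − 2 × 2.254 × 7.000 = 28.938 m²/s².
v = √28.938 = 5.379 m/s.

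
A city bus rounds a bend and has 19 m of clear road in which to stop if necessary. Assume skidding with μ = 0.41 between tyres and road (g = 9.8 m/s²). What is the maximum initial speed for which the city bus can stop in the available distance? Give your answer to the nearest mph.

a = μg = 0.41 × 9.8 = 4.018 m/s².
v²/(2a) = d ⇒ v = √(2 × 4.018 × 19) = √152.68 = 12.3564 m/s.
12.3564 m/s ÷ 0.44704 = 27.640 mph.

Maximum speed ≈ 28 mph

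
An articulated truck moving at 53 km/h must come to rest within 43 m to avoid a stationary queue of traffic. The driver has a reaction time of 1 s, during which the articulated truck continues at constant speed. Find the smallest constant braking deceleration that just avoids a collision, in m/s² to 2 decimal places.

Required deceleration ≈ 3.83 m/s²

53 km/h ÷ 3.6 = 14.7222 m/s.
Distance covered during reaction = 14.7222 × 1 = 14.722 m.
Distance available for braking: 43 − 14.722 = 28.278 m.
v² = 2a·d ⇒ a = v²/(2d) = 14.7222² / (2 × 28.278) = 216.743 / 56.556 = 3.8324 m/s².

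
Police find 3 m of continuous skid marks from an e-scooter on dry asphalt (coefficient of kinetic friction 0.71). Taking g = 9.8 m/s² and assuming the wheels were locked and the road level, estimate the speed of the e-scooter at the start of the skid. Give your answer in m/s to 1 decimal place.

Deceleration a = μg = 0.71 × 9.8 = 6.958 m/s².
v = √(2a·d) = √(2 × 6.958 × 3) = √41.748 = 6.4613 m/s.

Initial speed ≈ 6.5 m/s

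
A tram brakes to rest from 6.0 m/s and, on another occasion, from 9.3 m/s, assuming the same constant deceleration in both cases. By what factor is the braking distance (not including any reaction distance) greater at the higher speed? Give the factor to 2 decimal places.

Factor ≈ 2.40

Braking distance d = v²/(2a), so with a fixed, d ∝ v².
Factor = (9.3/6.0)² = 1.5500² = 2.4025.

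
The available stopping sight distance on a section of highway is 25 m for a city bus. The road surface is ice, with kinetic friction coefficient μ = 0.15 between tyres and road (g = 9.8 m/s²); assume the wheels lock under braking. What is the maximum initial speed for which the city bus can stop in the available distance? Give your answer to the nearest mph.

a = μg = 0.15 × 9.8 = 1.470 m/s².
v²/(2a) = d ⇒ v = √(2 × 1.470 × 25) = √73.50 = 8.5732 m/s.
8.5732 m/s ÷ 0.44704 = 19.178 mph.

Maximum speed ≈ 19 mph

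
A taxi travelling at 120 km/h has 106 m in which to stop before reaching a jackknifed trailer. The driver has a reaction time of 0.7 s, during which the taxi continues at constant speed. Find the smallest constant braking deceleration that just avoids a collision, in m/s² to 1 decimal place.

Required deceleration ≈ 6.7 m/s²

120 km/h ÷ 3.6 = 33.3333 m/s.
Distance covered during reaction = 33.3333 × 0.7 = 23.333 m.
Distance available for braking: 106 − 23.333 = 82.667 m.
v² = 2a·d ⇒ a = v²/(2d) = 33.3333² / (2 × 82.667) = 1111.109 / 165.334 = 6.7204 m/s².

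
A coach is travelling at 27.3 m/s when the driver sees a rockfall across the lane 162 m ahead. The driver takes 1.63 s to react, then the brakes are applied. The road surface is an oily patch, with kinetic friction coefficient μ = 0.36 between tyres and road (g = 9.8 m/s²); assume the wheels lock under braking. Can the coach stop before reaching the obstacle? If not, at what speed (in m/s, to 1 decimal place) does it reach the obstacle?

a = μg = 0.36 × 9.8 = 3.528 m/s².
Reaction distance = 27.3000 × 1.63 = 44.499 m.
Braking distance = v²/(2a) = 745.290 / 7.056 = 105.625 m.
Total stopping distance = 44.499 + 105.625 = 150.124 m, vs 162 m available — it stops with 162 − 150.124 = 11.876 m to spare.

Yes — it stops about 11.9 m short of the obstacle, so it never reaches it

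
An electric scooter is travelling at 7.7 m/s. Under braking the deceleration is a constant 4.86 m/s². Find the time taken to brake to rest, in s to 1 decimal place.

Braking time ≈ 1.6 s

Braking time = v/a = 7.7000 / 4.860 = 1.584 s.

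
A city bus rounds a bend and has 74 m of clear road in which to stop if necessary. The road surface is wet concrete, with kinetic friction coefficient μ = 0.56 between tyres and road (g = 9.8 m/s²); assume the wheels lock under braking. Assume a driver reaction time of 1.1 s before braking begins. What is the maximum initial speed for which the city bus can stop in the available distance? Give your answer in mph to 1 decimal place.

a = μg = 0.56 × 9.8 = 5.488 m/s².
Stopping distance: v·t_r + v²/(2a) = 74 with t_r = 1.1 s and a = 5.488 m/s².
So v² + 12.074 v − 812.22 = 0.
Positive root: v = −a·t_r + √((a·t_r)² + 2a·d) = −6.037 + √(36.445 + 812.22) = 23.0949 m/s.
23.0949 m/s ÷ 0.44704 = 51.662 mph.

Maximum speed ≈ 51.7 mph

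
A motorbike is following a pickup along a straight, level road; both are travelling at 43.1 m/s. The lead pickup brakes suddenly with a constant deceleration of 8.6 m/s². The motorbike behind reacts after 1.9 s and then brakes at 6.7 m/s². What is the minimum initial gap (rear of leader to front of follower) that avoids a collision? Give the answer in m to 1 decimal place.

Minimum gap ≈ 112.5 m

Leader travels v²/(2a_L) = 1857.610 / 17.200 = 108.001 m before stopping.
Follower covers v·t_r = 43.1000 × 1.9 = 81.890 m while reacting, then v²/(2a_F) = 1857.610 / 13.400 = 138.628 m while braking, for a total of 81.890 + 138.628 = 220.518 m.
Since a_F ≤ a_L and the follower starts braking later, the follower is never slower than the leader, so the closest approach is when both have stopped.
Minimum gap = 220.518 − 108.001 = 112.517 m.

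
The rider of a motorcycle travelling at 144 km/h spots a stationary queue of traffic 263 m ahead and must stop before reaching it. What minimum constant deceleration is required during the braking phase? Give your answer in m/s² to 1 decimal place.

Required deceleration ≈ 3.0 m/s²

144 km/h ÷ 3.6 = 40.0000 m/s.
v² = 2a·d ⇒ a = v²/(2d) = 40.0000² / (2 × 263.000) = 1600.000 / 526.000 = 3.0418 m/s².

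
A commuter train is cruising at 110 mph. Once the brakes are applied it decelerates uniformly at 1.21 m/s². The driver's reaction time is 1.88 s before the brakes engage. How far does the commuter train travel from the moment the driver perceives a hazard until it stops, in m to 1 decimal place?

Total stopping distance ≈ 1091.7 m

110 mph × 0.44704 = 49.1744 m/s.
Reaction distance = v·t_r = 49.1744 × 1.88 = 92.448 m.
Braking distance = v²/(2a) = 49.1744² / (2 × 1.210) = 2418.122 / 2.420 = 999.224 m.
Total = 92.448 + 999.224 = 1091.672 m.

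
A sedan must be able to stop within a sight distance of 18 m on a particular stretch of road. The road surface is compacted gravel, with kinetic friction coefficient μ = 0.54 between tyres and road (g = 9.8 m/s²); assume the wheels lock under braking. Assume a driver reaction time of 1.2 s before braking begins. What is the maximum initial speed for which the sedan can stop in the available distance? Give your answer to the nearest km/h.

a = μg = 0.54 × 9.8 = 5.292 m/s².
Stopping distance: v·t_r + v²/(2a) = 18 with t_r = 1.2 s and a = 5.292 m/s².
So v² + 12.701 v − 190.51 = 0.
Positive root: v = −a·t_r + √((a·t_r)² + 2a·d) = −6.350 + √(40.322 + 190.51) = 8.8432 m/s.
8.8432 m/s × 3.6 = 31.836 km/h.

Maximum speed ≈ 32 km/h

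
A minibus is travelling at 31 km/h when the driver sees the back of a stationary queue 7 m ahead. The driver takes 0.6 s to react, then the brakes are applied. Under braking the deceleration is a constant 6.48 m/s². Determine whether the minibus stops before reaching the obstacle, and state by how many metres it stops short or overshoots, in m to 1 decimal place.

31 km/h ÷ 3.6 = 8.6111 m/s.
Reaction distance = 8.6111 × 0.6 = 5.167 m.
Braking distance = v²/(2a) = 74.151 / 12.960 = 5.722 m.
Total stopping distance = 5.167 + 5.722 = 10.889 m, vs 7 m available — it cannot stop in time and overshoots by 10.889 − 7 = 3.889 m.

No — it overshoots by 3.9 m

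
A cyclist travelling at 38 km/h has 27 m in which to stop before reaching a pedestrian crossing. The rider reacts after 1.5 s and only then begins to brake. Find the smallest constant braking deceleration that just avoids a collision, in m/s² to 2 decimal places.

Required deceleration ≈ 4.99 m/s²

38 km/h ÷ 3.6 = 10.5556 m/s.
Distance covered during reaction = 10.5556 × 1.5 = 15.833 m.
Distance available for braking: 27 − 15.833 = 11.167 m.
v² = 2a·d ⇒ a = v²/(2d) = 10.5556² / (2 × 11.167) = 111.421 / 22.334 = 4.9889 m/s².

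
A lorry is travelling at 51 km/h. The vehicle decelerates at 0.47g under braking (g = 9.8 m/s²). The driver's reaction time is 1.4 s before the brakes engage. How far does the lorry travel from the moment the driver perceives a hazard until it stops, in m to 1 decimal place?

51 km/h ÷ 3.6 = 14.1667 m/s.
a = 0.47 × 9.8 = 4.606 m/s².
Reaction distance = v·t_r = 14.1667 × 1.4 = 19.833 m.
Braking distance = v²/(2a) = 14.1667² / (2 × 4.606) = 200.695 / 9.212 = 21.786 m.
Total = 19.833 + 21.786 = 41.619 m.

Total stopping distance ≈ 41.6 m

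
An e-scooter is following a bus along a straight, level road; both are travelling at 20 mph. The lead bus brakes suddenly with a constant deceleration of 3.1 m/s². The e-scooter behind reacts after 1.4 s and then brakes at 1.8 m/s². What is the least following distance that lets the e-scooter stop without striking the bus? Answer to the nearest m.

Minimum gap ≈ 22 m

20 mph × 0.44704 = 8.9408 m/s.
Leader travels v²/(2a_L) = 79.938 / 6.200 = 12.893 m before stopping.
Follower covers v·t_r = 8.9408 × 1.4 = 12.517 m while reacting, then v²/(2a_F) = 79.938 / 3.600 = 22.205 m while braking, for a total of 12.517 + 22.205 = 34.722 m.
Since a_F ≤ a_L and the follower starts braking later, the follower is never slower than the leader, so the closest approach is when both have stopped.
Minimum gap = 34.722 − 12.893 = 21.829 m.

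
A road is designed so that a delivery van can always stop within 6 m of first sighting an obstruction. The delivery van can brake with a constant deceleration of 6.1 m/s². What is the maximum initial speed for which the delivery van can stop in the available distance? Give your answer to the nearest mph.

v²/(2a) = d ⇒ v = √(2 × 6.100 × 6) = √73.20 = 8.5557 m/s.
8.5557 m/s ÷ 0.44704 = 19.139 mph.

Maximum speed ≈ 19 mph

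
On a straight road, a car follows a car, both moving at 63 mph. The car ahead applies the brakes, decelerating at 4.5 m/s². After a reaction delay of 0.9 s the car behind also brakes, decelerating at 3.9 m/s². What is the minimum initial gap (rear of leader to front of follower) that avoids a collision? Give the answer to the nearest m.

63 mph × 0.44704 = 28.1635 m/s.
Leader travels v²/(2a_L) = 793.183 / 9.000 = 88.131 m before stopping.
Follower covers v·t_r = 28.1635 × 0.9 = 25.347 m while reacting, then v²/(2a_F) = 793.183 / 7.800 = 101.690 m while braking, for a total of 25.347 + 101.690 = 127.037 m.
Since a_F ≤ a_L and the follower starts braking later, the follower is never slower than the leader, so the closest approach is when both have stopped.
Minimum gap = 127.037 − 88.131 = 38.906 m.

Minimum gap ≈ 39 m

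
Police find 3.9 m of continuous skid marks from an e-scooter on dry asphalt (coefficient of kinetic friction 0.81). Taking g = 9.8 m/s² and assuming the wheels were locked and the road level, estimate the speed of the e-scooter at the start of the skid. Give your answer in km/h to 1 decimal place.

Initial speed ≈ 28.3 km/h

Deceleration a = μg = 0.81 × 9.8 = 7.938 m/s².
v = √(2a·d) = √(2 × 7.938 × 3.9) = √61.916 = 7.8687 m/s.
= 7.8687 × 3.6 = 28.327 km/h.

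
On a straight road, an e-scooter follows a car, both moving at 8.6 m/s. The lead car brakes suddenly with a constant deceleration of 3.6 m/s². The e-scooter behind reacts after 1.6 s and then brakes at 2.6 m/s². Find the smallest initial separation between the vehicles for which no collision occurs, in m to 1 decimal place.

Minimum gap ≈ 17.7 m

Leader travels v²/(2a_L) = 73.960 / 7.200 = 10.272 m before stopping.
Follower covers v·t_r = 8.6000 × 1.6 = 13.760 m while reacting, then v²/(2a_F) = 73.960 / 5.200 = 14.223 m while braking, for a total of 13.760 + 14.223 = 27.983 m.
Since a_F ≤ a_L and the follower starts braking later, the follower is never slower than the leader, so the closest approach is when both have stopped.
Minimum gap = 27.983 − 10.272 = 17.711 m.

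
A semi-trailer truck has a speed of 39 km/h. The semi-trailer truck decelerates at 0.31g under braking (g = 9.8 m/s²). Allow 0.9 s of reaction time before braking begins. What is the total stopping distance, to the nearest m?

Total stopping distance ≈ 29 m

39 km/h ÷ 3.6 = 10.8333 m/s.
a = 0.31 × 9.8 = 3.038 m/s².
Reaction distance = v·t_r = 10.8333 × 0.9 = 9.750 m.
Braking distance = v²/(2a) = 10.8333² / (2 × 3.038) = 117.360 / 6.076 = 19.315 m.
Total = 9.750 + 19.315 = 29.065 m.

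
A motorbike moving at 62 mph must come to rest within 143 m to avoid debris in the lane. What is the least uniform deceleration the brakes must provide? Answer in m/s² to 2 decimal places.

62 mph × 0.44704 = 27.7165 m/s.
v² = 2a·d ⇒ a = v²/(2d) = 27.7165² / (2 × 143.000) = 768.204 / 286.000 = 2.6860 m/s².

Required deceleration ≈ 2.69 m/s²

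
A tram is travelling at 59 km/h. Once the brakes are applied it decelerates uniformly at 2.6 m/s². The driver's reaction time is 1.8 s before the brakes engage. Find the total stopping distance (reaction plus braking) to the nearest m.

Total stopping distance ≈ 81 m

59 km/h ÷ 3.6 = 16.3889 m/s.
Reaction distance = v·t_r = 16.3889 × 1.8 = 29.500 m.
Braking distance = v²/(2a) = 16.3889² / (2 × 2.600) = 268.596 / 5.200 = 51.653 m.
Total = 29.500 + 51.653 = 81.153 m.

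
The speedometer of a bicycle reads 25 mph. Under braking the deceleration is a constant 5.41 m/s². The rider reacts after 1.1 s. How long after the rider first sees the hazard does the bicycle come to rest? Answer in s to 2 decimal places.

25 mph × 0.44704 = 11.1760 m/s.
Braking time = v/a = 11.1760 / 5.410 = 2.066 s.
Total = 1.1 + 2.066 = 3.166 s.

Total time ≈ 3.17 s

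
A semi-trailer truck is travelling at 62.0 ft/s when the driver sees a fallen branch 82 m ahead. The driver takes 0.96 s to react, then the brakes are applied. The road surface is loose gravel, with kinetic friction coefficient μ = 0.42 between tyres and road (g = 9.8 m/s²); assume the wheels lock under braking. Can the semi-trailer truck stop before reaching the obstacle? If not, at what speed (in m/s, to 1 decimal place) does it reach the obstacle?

62 ft/s × 0.3048 = 18.8976 m/s.
a = μg = 0.42 × 9.8 = 4.116 m/s².
Reaction distance = 18.8976 × 0.96 = 18.142 m.
Braking distance = v²/(2a) = 357.119 / 8.232 = 43.382 m.
Total stopping distance = 18.142 + 43.382 = 61.524 m, vs 82 m available — it stops with 82 − 61.524 = 20.476 m to spare.

Yes — it stops about 20.5 m short of the obstacle, so it never reaches it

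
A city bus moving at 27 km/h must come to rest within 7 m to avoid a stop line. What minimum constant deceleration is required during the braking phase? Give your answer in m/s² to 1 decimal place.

27 km/h ÷ 3.6 = 7.5000 m/s.
v² = 2a·d ⇒ a = v²/(2d) = 7.5000² / (2 × 7.000) = 56.250 / 14.000 = 4.0179 m/s².

Required deceleration ≈ 4.0 m/s²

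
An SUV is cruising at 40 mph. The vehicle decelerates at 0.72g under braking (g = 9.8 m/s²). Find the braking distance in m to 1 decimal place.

40 mph × 0.44704 = 17.8816 m/s.
a = 0.72 × 9.8 = 7.056 m/s².
Braking distance = v²/(2a) = 17.8816² / (2 × 7.056) = 319.752 / 14.112 = 22.658 m.

Braking distance ≈ 22.7 m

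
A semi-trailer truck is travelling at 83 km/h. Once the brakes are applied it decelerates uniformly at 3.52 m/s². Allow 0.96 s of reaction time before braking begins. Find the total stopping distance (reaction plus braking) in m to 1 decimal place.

Total stopping distance ≈ 97.6 m

83 km/h ÷ 3.6 = 23.0556 m/s.
Reaction distance = v·t_r = 23.0556 × 0.96 = 22.133 m.
Braking distance = v²/(2a) = 23.0556² / (2 × 3.520) = 531.561 / 7.040 = 75.506 m.
Total = 22.133 + 75.506 = 97.639 m.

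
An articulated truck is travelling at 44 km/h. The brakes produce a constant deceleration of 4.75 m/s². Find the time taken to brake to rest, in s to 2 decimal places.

44 km/h ÷ 3.6 = 12.2222 m/s.
Braking time = v/a = 12.2222 / 4.750 = 2.573 s.

Braking time ≈ 2.57 s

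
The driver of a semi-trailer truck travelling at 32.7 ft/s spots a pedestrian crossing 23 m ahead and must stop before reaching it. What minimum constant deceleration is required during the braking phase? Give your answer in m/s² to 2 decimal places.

32.7 ft/s × 0.3048 = 9.9670 m/s.
v² = 2a·d ⇒ a = v²/(2d) = 9.9670² / (2 × 23.000) = 99.341 / 46.000 = 2.1596 m/s².

Required deceleration ≈ 2.16 m/s²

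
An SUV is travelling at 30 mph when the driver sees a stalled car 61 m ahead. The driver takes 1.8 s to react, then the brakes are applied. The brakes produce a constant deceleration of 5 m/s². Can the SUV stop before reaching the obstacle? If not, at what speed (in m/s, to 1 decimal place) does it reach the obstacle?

30 mph × 0.44704 = 13.4112 m/s.
Reaction distance = 13.4112 × 1.8 = 24.140 m.
Braking distance = v²/(2a) = 179.860 / 10.000 = 17.986 m.
Total stopping distance = 24.140 + 17.986 = 42.126 m, vs 61 m available — it stops with 61 − 42.126 = 18.874 m to spare.

Yes — it stops about 18.9 m short of the obstacle, so it never reaches it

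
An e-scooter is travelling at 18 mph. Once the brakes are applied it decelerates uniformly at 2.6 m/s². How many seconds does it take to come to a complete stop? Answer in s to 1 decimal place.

Braking time ≈ 3.1 s

18 mph × 0.44704 = 8.0467 m/s.
Braking time = v/a = 8.0467 / 2.600 = 3.095 s.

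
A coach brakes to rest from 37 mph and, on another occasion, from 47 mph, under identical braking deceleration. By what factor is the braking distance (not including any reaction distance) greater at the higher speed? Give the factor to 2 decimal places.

Braking distance d = v²/(2a), so with a fixed, d ∝ v².
Factor = (47/37)² = 1.2703² = 1.6137.

Factor ≈ 1.61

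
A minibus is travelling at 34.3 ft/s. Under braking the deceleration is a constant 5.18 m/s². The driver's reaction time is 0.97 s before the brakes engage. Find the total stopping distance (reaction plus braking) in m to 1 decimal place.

34.3 ft/s × 0.3048 = 10.4546 m/s.
Reaction distance = v·t_r = 10.4546 × 0.97 = 10.141 m.
Braking distance = v²/(2a) = 10.4546² / (2 × 5.180) = 109.299 / 10.360 = 10.550 m.
Total = 10.141 + 10.550 = 20.691 m.

Total stopping distance ≈ 20.7 m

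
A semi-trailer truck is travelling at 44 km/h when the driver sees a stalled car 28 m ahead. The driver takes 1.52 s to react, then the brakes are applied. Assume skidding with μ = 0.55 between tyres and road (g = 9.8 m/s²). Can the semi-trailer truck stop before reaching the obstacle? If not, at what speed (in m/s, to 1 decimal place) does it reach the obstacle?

No — it strikes the obstacle at 6.9 m/s

44 km/h ÷ 3.6 = 12.2222 m/s.
a = μg = 0.55 × 9.8 = 5.390 m/s².
Reaction distance = 12.2222 × 1.52 = 18.578 m.
Braking distance needed to stop: v²/(2a) = 149.382 / 10.780 = 13.857 m, so total needed = 18.578 + 13.857 = 32.435 m > 28 m — it cannot stop.
Distance remaining when braking begins: 28 − 18.578 = 9.422 m.
v² = v₀² − 2a·d = 149.382 − 2 × 5.390 × 9.422 = 47.813 m²/s².
v = √47.813 = 6.915 m/s.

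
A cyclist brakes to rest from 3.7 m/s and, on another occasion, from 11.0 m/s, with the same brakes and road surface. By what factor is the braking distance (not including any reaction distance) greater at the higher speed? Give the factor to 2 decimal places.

Braking distance d = v²/(2a), so with a fixed, d ∝ v².
Factor = (11.0/3.7)² = 2.9730² = 8.8387.

Factor ≈ 8.84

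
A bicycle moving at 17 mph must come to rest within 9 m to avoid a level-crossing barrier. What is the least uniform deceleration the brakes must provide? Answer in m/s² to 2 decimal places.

17 mph × 0.44704 = 7.5997 m/s.
v² = 2a·d ⇒ a = v²/(2d) = 7.5997² / (2 × 9.000) = 57.755 / 18.000 = 3.2086 m/s².

Required deceleration ≈ 3.21 m/s²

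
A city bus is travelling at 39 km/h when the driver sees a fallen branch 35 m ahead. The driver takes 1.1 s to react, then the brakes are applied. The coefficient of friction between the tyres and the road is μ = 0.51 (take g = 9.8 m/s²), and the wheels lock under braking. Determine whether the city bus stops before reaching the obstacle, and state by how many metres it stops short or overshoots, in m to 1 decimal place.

Yes — it stops 11.3 m short of the obstacle

39 km/h ÷ 3.6 = 10.8333 m/s.
a = μg = 0.51 × 9.8 = 4.998 m/s².
Reaction distance = 10.8333 × 1.1 = 11.917 m.
Braking distance = v²/(2a) = 117.360 / 9.996 = 11.741 m.
Total stopping distance = 11.917 + 11.741 = 23.658 m, vs 35 m available — it stops with 35 − 23.658 = 11.342 m to spare.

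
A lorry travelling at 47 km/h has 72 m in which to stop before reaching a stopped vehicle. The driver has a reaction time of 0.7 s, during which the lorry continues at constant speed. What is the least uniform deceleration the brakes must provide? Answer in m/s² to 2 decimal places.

Required deceleration ≈ 1.36 m/s²

47 km/h ÷ 3.6 = 13.0556 m/s.
Distance covered during reaction = 13.0556 × 0.7 = 9.139 m.
Distance available for braking: 72 − 9.139 = 62.861 m.
v² = 2a·d ⇒ a = v²/(2d) = 13.0556² / (2 × 62.861) = 170.449 / 125.722 = 1.3558 m/s².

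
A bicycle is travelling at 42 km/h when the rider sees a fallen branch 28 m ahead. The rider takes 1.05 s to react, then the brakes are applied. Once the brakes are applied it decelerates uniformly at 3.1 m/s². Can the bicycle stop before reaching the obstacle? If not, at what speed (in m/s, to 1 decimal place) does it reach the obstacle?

No — it strikes the obstacle at 6.2 m/s

42 km/h ÷ 3.6 = 11.6667 m/s.
Reaction distance = 11.6667 × 1.05 = 12.250 m.
Braking distance needed to stop: v²/(2a) = 136.112 / 6.200 = 21.954 m, so total needed = 12.250 + 21.954 = 34.204 m > 28 m — it cannot stop.
Distance remaining when braking begins: 28 − 12.250 = 15.750 m.
v² = v₀² − 2a·d = 136.112 − 2 × 3.100 × 15.750 = 38.462 m²/s².
v = √38.462 = 6.202 m/s.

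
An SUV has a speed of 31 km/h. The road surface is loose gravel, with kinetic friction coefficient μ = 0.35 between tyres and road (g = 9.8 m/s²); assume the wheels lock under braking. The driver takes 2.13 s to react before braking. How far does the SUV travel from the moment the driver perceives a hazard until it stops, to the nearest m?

31 km/h ÷ 3.6 = 8.6111 m/s.
a = μg = 0.35 × 9.8 = 3.430 m/s².
Reaction distance = v·t_r = 8.6111 × 2.13 = 18.342 m.
Braking distance = v²/(2a) = 8.6111² / (2 × 3.430) = 74.151 / 6.860 = 10.809 m.
Total = 18.342 + 10.809 = 29.151 m.

Total stopping distance ≈ 29 m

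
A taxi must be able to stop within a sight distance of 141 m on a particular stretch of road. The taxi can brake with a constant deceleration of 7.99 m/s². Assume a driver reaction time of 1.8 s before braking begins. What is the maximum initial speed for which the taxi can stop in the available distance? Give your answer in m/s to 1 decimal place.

Maximum speed ≈ 35.2 m/s

Stopping distance: v·t_r + v²/(2a) = 141 with t_r = 1.8 s and a = 7.990 m/s².
So v² + 28.764 v − 2253.18 = 0.
Positive root: v = −a·t_r + √((a·t_r)² + 2a·d) = −14.382 + √(206.842 + 2253.18) = 35.2166 m/s.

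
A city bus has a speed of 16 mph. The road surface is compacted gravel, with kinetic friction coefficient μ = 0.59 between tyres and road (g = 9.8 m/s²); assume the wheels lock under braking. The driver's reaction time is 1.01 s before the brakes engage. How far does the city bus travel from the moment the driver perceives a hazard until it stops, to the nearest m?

16 mph × 0.44704 = 7.1526 m/s.
a = μg = 0.59 × 9.8 = 5.782 m/s².
Reaction distance = v·t_r = 7.1526 × 1.01 = 7.224 m.
Braking distance = v²/(2a) = 7.1526² / (2 × 5.782) = 51.160 / 11.564 = 4.424 m.
Total = 7.224 + 4.424 = 11.648 m.

Total stopping distance ≈ 12 m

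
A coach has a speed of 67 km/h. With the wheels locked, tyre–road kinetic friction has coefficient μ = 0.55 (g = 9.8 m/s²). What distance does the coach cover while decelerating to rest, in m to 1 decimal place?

67 km/h ÷ 3.6 = 18.6111 m/s.
a = μg = 0.55 × 9.8 = 5.390 m/s².
Braking distance = v²/(2a) = 18.6111² / (2 × 5.390) = 346.373 / 10.780 = 32.131 m.

Braking distance ≈ 32.1 m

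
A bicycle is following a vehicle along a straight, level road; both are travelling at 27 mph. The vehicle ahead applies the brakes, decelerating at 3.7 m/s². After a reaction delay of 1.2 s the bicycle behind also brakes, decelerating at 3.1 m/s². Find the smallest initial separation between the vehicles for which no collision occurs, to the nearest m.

Minimum gap ≈ 18 m

27 mph × 0.44704 = 12.0701 m/s.
Leader travels v²/(2a_L) = 145.687 / 7.400 = 19.687 m before stopping.
Follower covers v·t_r = 12.0701 × 1.2 = 14.484 m while reacting, then v²/(2a_F) = 145.687 / 6.200 = 23.498 m while braking, for a total of 14.484 + 23.498 = 37.982 m.
Since a_F ≤ a_L and the follower starts braking later, the follower is never slower than the leader, so the closest approach is when both have stopped.
Minimum gap = 37.982 − 19.687 = 18.295 m.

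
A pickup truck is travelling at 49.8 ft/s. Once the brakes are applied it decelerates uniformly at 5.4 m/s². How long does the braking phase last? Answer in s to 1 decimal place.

49.8 ft/s × 0.3048 = 15.1790 m/s.
Braking time = v/a = 15.1790 / 5.400 = 2.811 s.

Braking time ≈ 2.8 s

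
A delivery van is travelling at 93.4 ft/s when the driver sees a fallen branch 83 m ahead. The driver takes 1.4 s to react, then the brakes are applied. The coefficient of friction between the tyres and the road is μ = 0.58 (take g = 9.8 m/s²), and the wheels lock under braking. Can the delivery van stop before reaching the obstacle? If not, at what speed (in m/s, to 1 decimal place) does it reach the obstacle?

No — it strikes the obstacle at 17.9 m/s

93.4 ft/s × 0.3048 = 28.4683 m/s.
a = μg = 0.58 × 9.8 = 5.684 m/s².
Reaction distance = 28.4683 × 1.4 = 39.856 m.
Braking distance needed to stop: v²/(2a) = 810.444 / 11.368 = 71.292 m, so total needed = 39.856 + 71.292 = 111.148 m > 83 m — it cannot stop.
Distance remaining when braking begins: 83 − 39.856 = 43.144 m.
v² = v₀² − 2a·d = 810.444 − 2 × 5.684 × 43.144 = 319.983 m²/s².
v = √319.983 = 17.888 m/s.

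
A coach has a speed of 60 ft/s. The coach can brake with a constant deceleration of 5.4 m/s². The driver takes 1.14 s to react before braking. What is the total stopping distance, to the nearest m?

Total stopping distance ≈ 52 m

60 ft/s × 0.3048 = 18.2880 m/s.
Reaction distance = v·t_r = 18.2880 × 1.14 = 20.848 m.
Braking distance = v²/(2a) = 18.2880² / (2 × 5.400) = 334.451 / 10.800 = 30.968 m.
Total = 20.848 + 30.968 = 51.816 m.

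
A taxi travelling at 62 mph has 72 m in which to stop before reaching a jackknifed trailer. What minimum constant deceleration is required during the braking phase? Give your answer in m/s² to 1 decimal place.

62 mph × 0.44704 = 27.7165 m/s.
v² = 2a·d ⇒ a = v²/(2d) = 27.7165² / (2 × 72.000) = 768.204 / 144.000 = 5.3347 m/s².

Required deceleration ≈ 5.3 m/s²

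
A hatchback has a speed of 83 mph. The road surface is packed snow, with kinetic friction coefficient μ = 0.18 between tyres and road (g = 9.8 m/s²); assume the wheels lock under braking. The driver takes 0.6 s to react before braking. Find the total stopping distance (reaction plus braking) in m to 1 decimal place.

Total stopping distance ≈ 412.5 m

83 mph × 0.44704 = 37.1043 m/s.
a = μg = 0.18 × 9.8 = 1.764 m/s².
Reaction distance = v·t_r = 37.1043 × 0.6 = 22.263 m.
Braking distance = v²/(2a) = 37.1043² / (2 × 1.764) = 1376.729 / 3.528 = 390.229 m.
Total = 22.263 + 390.229 = 412.492 m.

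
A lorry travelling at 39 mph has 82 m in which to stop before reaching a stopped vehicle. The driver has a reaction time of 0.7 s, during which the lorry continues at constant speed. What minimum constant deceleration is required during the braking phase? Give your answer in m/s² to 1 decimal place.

Required deceleration ≈ 2.2 m/s²

39 mph × 0.44704 = 17.4346 m/s.
Distance covered during reaction = 17.4346 × 0.7 = 12.204 m.
Distance available for braking: 82 − 12.204 = 69.796 m.
v² = 2a·d ⇒ a = v²/(2d) = 17.4346² / (2 × 69.796) = 303.965 / 139.592 = 2.1775 m/s².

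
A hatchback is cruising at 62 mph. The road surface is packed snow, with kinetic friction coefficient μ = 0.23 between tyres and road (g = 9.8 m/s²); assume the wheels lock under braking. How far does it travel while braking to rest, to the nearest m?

Braking distance ≈ 170 m

62 mph × 0.44704 = 27.7165 m/s.
a = μg = 0.23 × 9.8 = 2.254 m/s².
Braking distance = v²/(2a) = 27.7165² / (2 × 2.254) = 768.204 / 4.508 = 170.409 m.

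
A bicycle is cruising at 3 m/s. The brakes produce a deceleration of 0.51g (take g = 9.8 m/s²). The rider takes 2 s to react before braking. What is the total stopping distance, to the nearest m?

a = 0.51 × 9.8 = 4.998 m/s².
Reaction distance = v·t_r = 3.0000 × 2 = 6.000 m.
Braking distance = v²/(2a) = 3.0000² / (2 × 4.998) = 9.000 / 9.996 = 0.900 m.
Total = 6.000 + 0.900 = 6.900 m.

Total stopping distance ≈ 7 m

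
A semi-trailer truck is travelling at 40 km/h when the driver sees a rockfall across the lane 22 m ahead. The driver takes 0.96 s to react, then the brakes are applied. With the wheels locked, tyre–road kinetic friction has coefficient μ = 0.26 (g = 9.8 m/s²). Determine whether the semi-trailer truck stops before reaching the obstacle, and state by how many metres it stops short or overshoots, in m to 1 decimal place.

No — it overshoots by 12.9 m

40 km/h ÷ 3.6 = 11.1111 m/s.
a = μg = 0.26 × 9.8 = 2.548 m/s².
Reaction distance = 11.1111 × 0.96 = 10.667 m.
Braking distance = v²/(2a) = 123.457 / 5.096 = 24.226 m.
Total stopping distance = 10.667 + 24.226 = 34.893 m, vs 22 m available — it cannot stop in time and overshoots by 34.893 − 22 = 12.893 m.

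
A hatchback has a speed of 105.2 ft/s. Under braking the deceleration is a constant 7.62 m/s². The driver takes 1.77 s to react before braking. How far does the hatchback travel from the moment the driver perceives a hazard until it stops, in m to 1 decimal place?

105.2 ft/s × 0.3048 = 32.0650 m/s.
Reaction distance = v·t_r = 32.0650 × 1.77 = 56.755 m.
Braking distance = v²/(2a) = 32.0650² / (2 × 7.620) = 1028.164 / 15.240 = 67.465 m.
Total = 56.755 + 67.465 = 124.220 m.

Total stopping distance ≈ 124.2 m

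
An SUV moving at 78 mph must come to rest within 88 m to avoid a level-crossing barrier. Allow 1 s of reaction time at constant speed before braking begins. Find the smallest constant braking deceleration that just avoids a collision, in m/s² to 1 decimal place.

78 mph × 0.44704 = 34.8691 m/s.
Distance covered during reaction = 34.8691 × 1 = 34.869 m.
Distance available for braking: 88 − 34.869 = 53.131 m.
v² = 2a·d ⇒ a = v²/(2d) = 34.8691² / (2 × 53.131) = 1215.854 / 106.262 = 11.4420 m/s².

Required deceleration ≈ 11.4 m/s²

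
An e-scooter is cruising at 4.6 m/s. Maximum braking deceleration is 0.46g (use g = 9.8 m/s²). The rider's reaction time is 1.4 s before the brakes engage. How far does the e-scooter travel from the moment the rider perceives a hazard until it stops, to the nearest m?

a = 0.46 × 9.8 = 4.508 m/s².
Reaction distance = v·t_r = 4.6000 × 1.4 = 6.440 m.
Braking distance = v²/(2a) = 4.6000² / (2 × 4.508) = 21.160 / 9.016 = 2.347 m.
Total = 6.440 + 2.347 = 8.787 m.

Total stopping distance ≈ 9 m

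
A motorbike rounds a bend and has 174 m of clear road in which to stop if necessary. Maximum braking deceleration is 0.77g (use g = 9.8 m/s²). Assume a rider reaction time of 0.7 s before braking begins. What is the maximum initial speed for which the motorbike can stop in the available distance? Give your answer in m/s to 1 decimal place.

Maximum speed ≈ 46.2 m/s

a = 0.77 × 9.8 = 7.546 m/s².
Stopping distance: v·t_r + v²/(2a) = 174 with t_r = 0.7 s and a = 7.546 m/s².
So v² + 10.564 v − 2626.01 = 0.
Positive root: v = −a·t_r + √((a·t_r)² + 2a·d) = −5.282 + √(27.900 + 2626.01) = 46.2341 m/s.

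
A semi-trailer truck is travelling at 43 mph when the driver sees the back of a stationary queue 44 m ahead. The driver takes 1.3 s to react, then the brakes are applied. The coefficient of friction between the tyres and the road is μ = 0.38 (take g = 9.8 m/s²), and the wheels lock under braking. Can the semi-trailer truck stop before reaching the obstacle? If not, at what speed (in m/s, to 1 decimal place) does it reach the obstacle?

No — it strikes the obstacle at 15.1 m/s

43 mph × 0.44704 = 19.2227 m/s.
a = μg = 0.38 × 9.8 = 3.724 m/s².
Reaction distance = 19.2227 × 1.3 = 24.990 m.
Braking distance needed to stop: v²/(2a) = 369.512 / 7.448 = 49.612 m, so total needed = 24.990 + 49.612 = 74.602 m > 44 m — it cannot stop.
Distance remaining when braking begins: 44 − 24.990 = 19.010 m.
v² = v₀² − 2a·d = 369.512 − 2 × 3.724 × 19.010 = 227.926 m²/s².
v = √227.926 = 15.097 m/s.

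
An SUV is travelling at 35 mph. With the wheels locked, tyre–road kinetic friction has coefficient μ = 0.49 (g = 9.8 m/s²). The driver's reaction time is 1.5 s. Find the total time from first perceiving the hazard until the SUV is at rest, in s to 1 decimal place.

Total time ≈ 4.8 s

35 mph × 0.44704 = 15.6464 m/s.
a = μg = 0.49 × 9.8 = 4.802 m/s².
Braking time = v/a = 15.6464 / 4.802 = 3.258 s.
Total = 1.5 + 3.258 = 4.758 s.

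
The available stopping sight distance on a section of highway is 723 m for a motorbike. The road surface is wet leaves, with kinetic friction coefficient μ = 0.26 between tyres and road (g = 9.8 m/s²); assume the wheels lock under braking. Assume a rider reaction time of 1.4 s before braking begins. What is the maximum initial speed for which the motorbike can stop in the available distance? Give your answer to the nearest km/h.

Maximum speed ≈ 206 km/h

a = μg = 0.26 × 9.8 = 2.548 m/s².
Stopping distance: v·t_r + v²/(2a) = 723 with t_r = 1.4 s and a = 2.548 m/s².
So v² + 7.134 v − 3684.41 = 0.
Positive root: v = −a·t_r + √((a·t_r)² + 2a·d) = −3.567 + √(12.723 + 3684.41) = 57.2371 m/s.
57.2371 m/s × 3.6 = 206.054 km/h.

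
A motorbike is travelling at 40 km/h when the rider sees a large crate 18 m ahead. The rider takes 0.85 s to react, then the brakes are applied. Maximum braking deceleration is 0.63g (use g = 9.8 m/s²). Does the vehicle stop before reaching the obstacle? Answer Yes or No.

40 km/h ÷ 3.6 = 11.1111 m/s.
a = 0.63 × 9.8 = 6.174 m/s².
Reaction distance = 11.1111 × 0.85 = 9.444 m.
Braking distance = v²/(2a) = 123.457 / 12.348 = 9.998 m.
Total stopping distance = 9.444 + 9.998 = 19.442 m, vs 18 m available — it cannot stop in time and overshoots by 19.442 − 18 = 1.442 m.

No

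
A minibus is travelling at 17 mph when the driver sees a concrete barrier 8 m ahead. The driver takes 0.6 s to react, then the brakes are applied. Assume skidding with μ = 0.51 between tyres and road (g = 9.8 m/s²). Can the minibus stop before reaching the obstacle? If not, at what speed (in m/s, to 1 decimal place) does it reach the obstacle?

No — it strikes the obstacle at 4.8 m/s

17 mph × 0.44704 = 7.5997 m/s.
a = μg = 0.51 × 9.8 = 4.998 m/s².
Reaction distance = 7.5997 × 0.6 = 4.560 m.
Braking distance needed to stop: v²/(2a) = 57.755 / 9.996 = 5.778 m, so total needed = 4.560 + 5.778 = 10.338 m > 8 m — it cannot stop.
Distance remaining when braking begins: 8 − 4.560 = 3.440 m.
v² = v₀² − 2a·d = 57.755 − 2 × 4.998 × 3.440 = 23.369 m²/s².
v = √23.369 = 4.834 m/s.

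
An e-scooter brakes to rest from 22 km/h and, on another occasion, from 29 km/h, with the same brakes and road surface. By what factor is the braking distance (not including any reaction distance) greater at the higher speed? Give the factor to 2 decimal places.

Braking distance d = v²/(2a), so with a fixed, d ∝ v².
Factor = (29/22)² = 1.3182² = 1.7377.

Factor ≈ 1.74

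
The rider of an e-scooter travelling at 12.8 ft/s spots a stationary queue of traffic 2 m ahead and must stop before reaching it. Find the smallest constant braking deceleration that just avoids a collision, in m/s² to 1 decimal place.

12.8 ft/s × 0.3048 = 3.9014 m/s.
v² = 2a·d ⇒ a = v²/(2d) = 3.9014² / (2 × 2.000) = 15.221 / 4.000 = 3.8053 m/s².

Required deceleration ≈ 3.8 m/s²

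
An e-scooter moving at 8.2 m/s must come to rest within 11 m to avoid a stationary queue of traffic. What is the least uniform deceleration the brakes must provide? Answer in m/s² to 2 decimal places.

v² = 2a·d ⇒ a = v²/(2d) = 8.2000² / (2 × 11.000) = 67.240 / 22.000 = 3.0564 m/s².

Required deceleration ≈ 3.06 m/s²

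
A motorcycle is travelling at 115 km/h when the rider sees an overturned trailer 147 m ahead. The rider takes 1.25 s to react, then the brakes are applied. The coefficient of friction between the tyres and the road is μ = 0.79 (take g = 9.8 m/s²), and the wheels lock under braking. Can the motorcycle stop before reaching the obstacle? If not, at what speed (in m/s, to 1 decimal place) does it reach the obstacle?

Yes — it stops about 41.2 m short of the obstacle, so it never reaches it

115 km/h ÷ 3.6 = 31.9444 m/s.
a = μg = 0.79 × 9.8 = 7.742 m/s².
Reaction distance = 31.9444 × 1.25 = 39.931 m.
Braking distance = v²/(2a) = 1020.445 / 15.484 = 65.903 m.
Total stopping distance = 39.931 + 65.903 = 105.834 m, vs 147 m available — it stops with 147 − 105.834 = 41.166 m to spare.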